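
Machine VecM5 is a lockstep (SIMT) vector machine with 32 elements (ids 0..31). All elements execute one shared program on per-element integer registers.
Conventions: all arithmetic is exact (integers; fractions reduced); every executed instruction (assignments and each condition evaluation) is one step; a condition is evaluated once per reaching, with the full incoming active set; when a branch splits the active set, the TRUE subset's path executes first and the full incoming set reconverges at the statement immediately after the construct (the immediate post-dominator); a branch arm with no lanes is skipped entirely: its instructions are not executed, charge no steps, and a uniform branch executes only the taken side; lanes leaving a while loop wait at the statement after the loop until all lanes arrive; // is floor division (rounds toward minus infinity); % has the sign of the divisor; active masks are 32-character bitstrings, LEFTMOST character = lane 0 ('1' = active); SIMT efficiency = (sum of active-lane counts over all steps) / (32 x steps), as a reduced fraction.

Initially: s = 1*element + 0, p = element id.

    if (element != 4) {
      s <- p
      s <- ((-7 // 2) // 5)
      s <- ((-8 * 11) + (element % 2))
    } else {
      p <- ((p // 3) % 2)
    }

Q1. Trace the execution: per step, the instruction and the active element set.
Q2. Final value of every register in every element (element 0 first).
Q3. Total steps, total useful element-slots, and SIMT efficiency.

step 0: eval (element != 4)          11111111111111111111111111111111
step 1: s <- p                       11110111111111111111111111111111
step 2: s <- ((-7 // 2) // 5)        11110111111111111111111111111111
step 3: s <- ((-8 * 11) + (element % 2)) 11110111111111111111111111111111
step 4: p <- ((p // 3) % 2)          00001000000000000000000000000000

Answer: 5 steps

s: -88,-87,-88,-87,4,-87,-88,-87,-88,-87,-88,-87,-88,-87,-88,-87,-88,-87,-88,-87,-88,-87,-88,-87,-88,-87,-88,-87,-88,-87,-88,-87
p: 0,1,2,3,1,5,6,7,8,9,10,11,12,13,14,15,16,17,18,19,20,21,22,23,24,25,26,27,28,29,30,31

steps = 5; useful = 126; efficiency = 126/160 = 63/80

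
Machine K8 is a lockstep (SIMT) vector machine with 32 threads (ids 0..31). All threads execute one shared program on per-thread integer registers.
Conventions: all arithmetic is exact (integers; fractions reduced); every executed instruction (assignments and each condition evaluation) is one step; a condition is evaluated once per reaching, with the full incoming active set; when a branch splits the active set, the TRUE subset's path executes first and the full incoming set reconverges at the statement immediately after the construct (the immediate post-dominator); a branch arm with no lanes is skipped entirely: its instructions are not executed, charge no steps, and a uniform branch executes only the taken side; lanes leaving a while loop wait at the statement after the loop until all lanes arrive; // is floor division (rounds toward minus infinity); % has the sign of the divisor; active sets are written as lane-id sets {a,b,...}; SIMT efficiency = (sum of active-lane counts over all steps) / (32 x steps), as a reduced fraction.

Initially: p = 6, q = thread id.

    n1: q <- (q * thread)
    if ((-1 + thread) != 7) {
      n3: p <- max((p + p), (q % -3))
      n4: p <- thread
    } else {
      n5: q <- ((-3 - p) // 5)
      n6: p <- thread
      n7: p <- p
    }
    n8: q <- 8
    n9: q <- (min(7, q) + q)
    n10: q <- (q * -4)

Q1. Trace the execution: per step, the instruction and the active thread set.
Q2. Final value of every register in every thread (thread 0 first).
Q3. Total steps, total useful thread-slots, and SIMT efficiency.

step 0: q <- (q * thread)            {0,1,2,3,4,5,6,7,8,9,10,11,12,13,14,15,16,17,18,19,20,21,22,23,24,25,26,27,28,29,30,31}
step 1: eval ((-1 + thread) != 7)    {0,1,2,3,4,5,6,7,8,9,10,11,12,13,14,15,16,17,18,19,20,21,22,23,24,25,26,27,28,29,30,31}
step 2: p <- max((p + p), (q % -3))  {0,1,2,3,4,5,6,7,9,10,11,12,13,14,15,16,17,18,19,20,21,22,23,24,25,26,27,28,29,30,31}
step 3: p <- thread                  {0,1,2,3,4,5,6,7,9,10,11,12,13,14,15,16,17,18,19,20,21,22,23,24,25,26,27,28,29,30,31}
step 4: q <- ((-3 - p) // 5)         {8}
step 5: p <- thread                  {8}
step 6: p <- p                       {8}
step 7: q <- 8                       {0,1,2,3,4,5,6,7,8,9,10,11,12,13,14,15,16,17,18,19,20,21,22,23,24,25,26,27,28,29,30,31}
step 8: q <- (min(7, q) + q)         {0,1,2,3,4,5,6,7,8,9,10,11,12,13,14,15,16,17,18,19,20,21,22,23,24,25,26,27,28,29,30,31}
step 9: q <- (q * -4)                {0,1,2,3,4,5,6,7,8,9,10,11,12,13,14,15,16,17,18,19,20,21,22,23,24,25,26,27,28,29,30,31}

Answer: 10 steps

p: 0,1,2,3,4,5,6,7,8,9,10,11,12,13,14,15,16,17,18,19,20,21,22,23,24,25,26,27,28,29,30,31
q: -60,-60,-60,-60,-60,-60,-60,-60,-60,-60,-60,-60,-60,-60,-60,-60,-60,-60,-60,-60,-60,-60,-60,-60,-60,-60,-60,-60,-60,-60,-60,-60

steps = 10; useful = 225; efficiency = 225/320 = 45/64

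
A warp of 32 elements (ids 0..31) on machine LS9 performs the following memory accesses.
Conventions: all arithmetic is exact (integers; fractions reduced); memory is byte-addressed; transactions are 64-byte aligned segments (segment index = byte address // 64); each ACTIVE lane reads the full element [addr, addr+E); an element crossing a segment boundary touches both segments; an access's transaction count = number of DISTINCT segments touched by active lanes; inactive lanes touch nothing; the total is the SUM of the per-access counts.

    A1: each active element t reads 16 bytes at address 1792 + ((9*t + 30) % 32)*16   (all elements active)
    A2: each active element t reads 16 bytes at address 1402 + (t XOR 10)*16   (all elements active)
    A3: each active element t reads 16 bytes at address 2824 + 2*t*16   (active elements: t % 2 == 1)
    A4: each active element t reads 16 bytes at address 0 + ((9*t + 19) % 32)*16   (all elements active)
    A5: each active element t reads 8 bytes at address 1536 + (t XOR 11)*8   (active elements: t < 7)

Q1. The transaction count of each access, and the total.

A1: 8 transactions
A2: 9 transactions
A3: 16 transactions
A4: 8 transactions
A5: 1 transaction

Answer: 8,9,16,8,1; total 42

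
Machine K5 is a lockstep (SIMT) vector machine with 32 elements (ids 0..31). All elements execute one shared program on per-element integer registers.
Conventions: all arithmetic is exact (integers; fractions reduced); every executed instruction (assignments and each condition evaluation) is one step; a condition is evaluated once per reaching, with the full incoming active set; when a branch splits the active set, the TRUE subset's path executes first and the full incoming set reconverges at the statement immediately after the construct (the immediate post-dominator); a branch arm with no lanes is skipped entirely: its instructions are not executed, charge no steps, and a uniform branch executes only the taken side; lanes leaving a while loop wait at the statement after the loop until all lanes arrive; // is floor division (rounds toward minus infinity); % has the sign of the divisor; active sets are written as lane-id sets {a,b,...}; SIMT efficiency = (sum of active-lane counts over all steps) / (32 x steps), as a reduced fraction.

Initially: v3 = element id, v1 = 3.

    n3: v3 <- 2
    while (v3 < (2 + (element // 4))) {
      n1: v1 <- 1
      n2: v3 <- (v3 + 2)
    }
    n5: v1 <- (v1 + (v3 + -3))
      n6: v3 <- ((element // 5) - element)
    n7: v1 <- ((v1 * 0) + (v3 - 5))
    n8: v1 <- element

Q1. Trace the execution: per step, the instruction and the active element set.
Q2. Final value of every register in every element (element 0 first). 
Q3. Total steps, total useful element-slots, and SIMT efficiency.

step 0: v3 <- 2                      {0,1,2,3,4,5,6,7,8,9,10,11,12,13,14,15,16,17,18,19,20,21,22,23,24,25,26,27,28,29,30,31}
step 1: eval (v3 < (2 + (element // 4))) {0,1,2,3,4,5,6,7,8,9,10,11,12,13,14,15,16,17,18,19,20,21,22,23,24,25,26,27,28,29,30,31}
step 2: v1 <- 1                      {4,5,6,7,8,9,10,11,12,13,14,15,16,17,18,19,20,21,22,23,24,25,26,27,28,29,30,31}
step 3: v3 <- (v3 + 2)               {4,5,6,7,8,9,10,11,12,13,14,15,16,17,18,19,20,21,22,23,24,25,26,27,28,29,30,31}
step 4: eval (v3 < (2 + (element // 4))) {4,5,6,7,8,9,10,11,12,13,14,15,16,17,18,19,20,21,22,23,24,25,26,27,28,29,30,31}
step 5: v1 <- 1                      {12,13,14,15,16,17,18,19,20,21,22,23,24,25,26,27,28,29,30,31}
step 6: v3 <- (v3 + 2)               {12,13,14,15,16,17,18,19,20,21,22,23,24,25,26,27,28,29,30,31}
step 7: eval (v3 < (2 + (element // 4))) {12,13,14,15,16,17,18,19,20,21,22,23,24,25,26,27,28,29,30,31}
step 8: v1 <- 1                      {20,21,22,23,24,25,26,27,28,29,30,31}
step 9: v3 <- (v3 + 2)               {20,21,22,23,24,25,26,27,28,29,30,31}
step 10: eval (v3 < (2 + (element // 4))) {20,21,22,23,24,25,26,27,28,29,30,31}
step 11: v1 <- 1                      {28,29,30,31}
step 12: v3 <- (v3 + 2)               {28,29,30,31}
step 13: eval (v3 < (2 + (element // 4))) {28,29,30,31}
step 14: v1 <- (v1 + (v3 + -3))       {0,1,2,3,4,5,6,7,8,9,10,11,12,13,14,15,16,17,18,19,20,21,22,23,24,25,26,27,28,29,30,31}
step 15: v3 <- ((element // 5) - element) {0,1,2,3,4,5,6,7,8,9,10,11,12,13,14,15,16,17,18,19,20,21,22,23,24,25,26,27,28,29,30,31}
step 16: v1 <- ((v1 * 0) + (v3 - 5))  {0,1,2,3,4,5,6,7,8,9,10,11,12,13,14,15,16,17,18,19,20,21,22,23,24,25,26,27,28,29,30,31}
step 17: v1 <- element                {0,1,2,3,4,5,6,7,8,9,10,11,12,13,14,15,16,17,18,19,20,21,22,23,24,25,26,27,28,29,30,31}

Answer: 18 steps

v3: 0,-1,-2,-3,-4,-4,-5,-6,-7,-8,-8,-9,-10,-11,-12,-12,-13,-14,-15,-16,-16,-17,-18,-19,-20,-20,-21,-22,-23,-24,-24,-25
v1: 0,1,2,3,4,5,6,7,8,9,10,11,12,13,14,15,16,17,18,19,20,21,22,23,24,25,26,27,28,29,30,31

steps = 18; useful = 384; efficiency = 384/576 = 2/3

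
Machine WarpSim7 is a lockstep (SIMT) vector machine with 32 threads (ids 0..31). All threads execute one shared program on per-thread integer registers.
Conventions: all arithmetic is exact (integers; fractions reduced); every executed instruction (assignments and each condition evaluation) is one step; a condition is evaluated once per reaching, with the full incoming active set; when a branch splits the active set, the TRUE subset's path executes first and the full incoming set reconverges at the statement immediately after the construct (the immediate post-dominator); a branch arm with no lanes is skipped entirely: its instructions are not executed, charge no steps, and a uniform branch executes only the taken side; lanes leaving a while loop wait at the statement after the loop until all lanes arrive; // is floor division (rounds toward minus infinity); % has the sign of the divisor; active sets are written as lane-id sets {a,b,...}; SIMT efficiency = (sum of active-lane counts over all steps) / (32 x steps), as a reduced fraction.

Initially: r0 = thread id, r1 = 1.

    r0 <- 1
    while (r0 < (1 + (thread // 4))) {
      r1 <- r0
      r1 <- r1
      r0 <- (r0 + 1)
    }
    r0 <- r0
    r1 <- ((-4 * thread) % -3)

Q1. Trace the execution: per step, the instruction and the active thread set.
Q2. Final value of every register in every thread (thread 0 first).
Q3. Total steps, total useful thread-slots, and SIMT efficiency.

step 0: r0 <- 1                      {0,1,2,3,4,5,6,7,8,9,10,11,12,13,14,15,16,17,18,19,20,21,22,23,24,25,26,27,28,29,30,31}
step 1: eval (r0 < (1 + (thread // 4))) {0,1,2,3,4,5,6,7,8,9,10,11,12,13,14,15,16,17,18,19,20,21,22,23,24,25,26,27,28,29,30,31}
step 2: r1 <- r0                     {4,5,6,7,8,9,10,11,12,13,14,15,16,17,18,19,20,21,22,23,24,25,26,27,28,29,30,31}
step 3: r1 <- r1                     {4,5,6,7,8,9,10,11,12,13,14,15,16,17,18,19,20,21,22,23,24,25,26,27,28,29,30,31}
step 4: r0 <- (r0 + 1)               {4,5,6,7,8,9,10,11,12,13,14,15,16,17,18,19,20,21,22,23,24,25,26,27,28,29,30,31}
step 5: eval (r0 < (1 + (thread // 4))) {4,5,6,7,8,9,10,11,12,13,14,15,16,17,18,19,20,21,22,23,24,25,26,27,28,29,30,31}
step 6: r1 <- r0                     {8,9,10,11,12,13,14,15,16,17,18,19,20,21,22,23,24,25,26,27,28,29,30,31}
step 7: r1 <- r1                     {8,9,10,11,12,13,14,15,16,17,18,19,20,21,22,23,24,25,26,27,28,29,30,31}
step 8: r0 <- (r0 + 1)               {8,9,10,11,12,13,14,15,16,17,18,19,20,21,22,23,24,25,26,27,28,29,30,31}
step 9: eval (r0 < (1 + (thread // 4))) {8,9,10,11,12,13,14,15,16,17,18,19,20,21,22,23,24,25,26,27,28,29,30,31}
step 10: r1 <- r0                     {12,13,14,15,16,17,18,19,20,21,22,23,24,25,26,27,28,29,30,31}
step 11: r1 <- r1                     {12,13,14,15,16,17,18,19,20,21,22,23,24,25,26,27,28,29,30,31}
step 12: r0 <- (r0 + 1)               {12,13,14,15,16,17,18,19,20,21,22,23,24,25,26,27,28,29,30,31}
step 13: eval (r0 < (1 + (thread // 4))) {12,13,14,15,16,17,18,19,20,21,22,23,24,25,26,27,28,29,30,31}
step 14: r1 <- r0                     {16,17,18,19,20,21,22,23,24,25,26,27,28,29,30,31}
step 15: r1 <- r1                     {16,17,18,19,20,21,22,23,24,25,26,27,28,29,30,31}
step 16: r0 <- (r0 + 1)               {16,17,18,19,20,21,22,23,24,25,26,27,28,29,30,31}
step 17: eval (r0 < (1 + (thread // 4))) {16,17,18,19,20,21,22,23,24,25,26,27,28,29,30,31}
step 18: r1 <- r0                     {20,21,22,23,24,25,26,27,28,29,30,31}
step 19: r1 <- r1                     {20,21,22,23,24,25,26,27,28,29,30,31}
step 20: r0 <- (r0 + 1)               {20,21,22,23,24,25,26,27,28,29,30,31}
step 21: eval (r0 < (1 + (thread // 4))) {20,21,22,23,24,25,26,27,28,29,30,31}
step 22: r1 <- r0                     {24,25,26,27,28,29,30,31}
step 23: r1 <- r1                     {24,25,26,27,28,29,30,31}
step 24: r0 <- (r0 + 1)               {24,25,26,27,28,29,30,31}
step 25: eval (r0 < (1 + (thread // 4))) {24,25,26,27,28,29,30,31}
step 26: r1 <- r0                     {28,29,30,31}
step 27: r1 <- r1                     {28,29,30,31}
step 28: r0 <- (r0 + 1)               {28,29,30,31}
step 29: eval (r0 < (1 + (thread // 4))) {28,29,30,31}
step 30: r0 <- r0                     {0,1,2,3,4,5,6,7,8,9,10,11,12,13,14,15,16,17,18,19,20,21,22,23,24,25,26,27,28,29,30,31}
step 31: r1 <- ((-4 * thread) % -3)   {0,1,2,3,4,5,6,7,8,9,10,11,12,13,14,15,16,17,18,19,20,21,22,23,24,25,26,27,28,29,30,31}

Answer: 32 steps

r0: 1,1,1,1,2,2,2,2,3,3,3,3,4,4,4,4,5,5,5,5,6,6,6,6,7,7,7,7,8,8,8,8
r1: 0,-1,-2,0,-1,-2,0,-1,-2,0,-1,-2,0,-1,-2,0,-1,-2,0,-1,-2,0,-1,-2,0,-1,-2,0,-1,-2,0,-1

steps = 32; useful = 576; efficiency = 576/1024 = 9/16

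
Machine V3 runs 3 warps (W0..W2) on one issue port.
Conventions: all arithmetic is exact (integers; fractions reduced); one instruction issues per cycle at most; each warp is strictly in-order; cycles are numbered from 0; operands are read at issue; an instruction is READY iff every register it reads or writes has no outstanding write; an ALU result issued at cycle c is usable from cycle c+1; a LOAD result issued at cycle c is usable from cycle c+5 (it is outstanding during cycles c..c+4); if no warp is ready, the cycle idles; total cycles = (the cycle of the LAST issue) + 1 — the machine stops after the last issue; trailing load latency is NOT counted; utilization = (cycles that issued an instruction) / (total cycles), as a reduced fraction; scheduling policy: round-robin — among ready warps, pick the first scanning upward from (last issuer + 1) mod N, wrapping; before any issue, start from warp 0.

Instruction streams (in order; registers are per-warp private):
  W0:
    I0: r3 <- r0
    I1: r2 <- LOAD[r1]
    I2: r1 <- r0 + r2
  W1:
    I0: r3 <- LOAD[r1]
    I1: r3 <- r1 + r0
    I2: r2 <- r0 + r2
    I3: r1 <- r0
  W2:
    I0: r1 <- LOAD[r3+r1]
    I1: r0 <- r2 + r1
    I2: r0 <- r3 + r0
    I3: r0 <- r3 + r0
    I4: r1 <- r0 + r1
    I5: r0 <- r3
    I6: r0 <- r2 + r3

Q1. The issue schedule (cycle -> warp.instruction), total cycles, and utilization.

cycle 0: W0.I0
cycle 1: W1.I0
cycle 2: W2.I0
cycle 3: W0.I1
cycle 4: idle
cycle 5: idle
cycle 6: W1.I1
cycle 7: W2.I1
cycle 8: W0.I2
cycle 9: W1.I2
cycle 10: W2.I2
cycle 11: W1.I3
cycle 12: W2.I3
cycle 13: W2.I4
cycle 14: W2.I5
cycle 15: W2.I6

Answer: 16 cycles, utilization 7/8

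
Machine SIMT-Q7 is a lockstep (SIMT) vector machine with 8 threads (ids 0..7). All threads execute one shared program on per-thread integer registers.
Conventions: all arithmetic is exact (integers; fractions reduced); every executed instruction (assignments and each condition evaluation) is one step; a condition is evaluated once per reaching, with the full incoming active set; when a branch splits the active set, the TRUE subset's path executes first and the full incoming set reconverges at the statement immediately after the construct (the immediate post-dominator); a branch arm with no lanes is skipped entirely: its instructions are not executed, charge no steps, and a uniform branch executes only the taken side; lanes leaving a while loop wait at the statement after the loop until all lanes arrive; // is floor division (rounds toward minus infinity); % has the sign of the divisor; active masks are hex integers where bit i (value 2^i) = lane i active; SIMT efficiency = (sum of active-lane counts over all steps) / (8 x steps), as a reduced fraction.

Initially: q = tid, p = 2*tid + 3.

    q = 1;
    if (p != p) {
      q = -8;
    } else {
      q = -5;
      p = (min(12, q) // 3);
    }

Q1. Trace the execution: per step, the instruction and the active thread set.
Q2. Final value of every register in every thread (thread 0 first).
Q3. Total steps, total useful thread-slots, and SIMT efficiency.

step 0: q <- 1                       0xff
step 1: eval (p != p)                0xff
step 2: q <- -5                      0xff
step 3: p <- (min(12, q) // 3)       0xff

Answer: 4 steps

q: -5,-5,-5,-5,-5,-5,-5,-5
p: -2,-2,-2,-2,-2,-2,-2,-2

steps = 4; useful = 32; efficiency = 32/32 = 1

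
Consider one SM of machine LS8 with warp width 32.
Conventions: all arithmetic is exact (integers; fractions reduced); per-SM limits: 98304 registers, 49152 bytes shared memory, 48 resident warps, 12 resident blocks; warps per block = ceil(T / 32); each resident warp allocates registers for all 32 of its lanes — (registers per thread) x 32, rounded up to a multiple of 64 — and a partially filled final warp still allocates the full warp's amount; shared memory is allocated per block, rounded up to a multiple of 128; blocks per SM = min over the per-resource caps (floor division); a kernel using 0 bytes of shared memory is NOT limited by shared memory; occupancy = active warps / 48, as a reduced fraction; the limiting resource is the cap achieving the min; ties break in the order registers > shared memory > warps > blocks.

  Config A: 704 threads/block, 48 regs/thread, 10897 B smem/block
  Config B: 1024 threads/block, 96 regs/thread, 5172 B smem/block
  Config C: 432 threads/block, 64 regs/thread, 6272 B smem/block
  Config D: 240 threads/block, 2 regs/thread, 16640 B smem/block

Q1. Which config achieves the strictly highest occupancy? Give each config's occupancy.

occupancies: A 11/12, B 2/3, C 7/8, D 1/3

Answer: A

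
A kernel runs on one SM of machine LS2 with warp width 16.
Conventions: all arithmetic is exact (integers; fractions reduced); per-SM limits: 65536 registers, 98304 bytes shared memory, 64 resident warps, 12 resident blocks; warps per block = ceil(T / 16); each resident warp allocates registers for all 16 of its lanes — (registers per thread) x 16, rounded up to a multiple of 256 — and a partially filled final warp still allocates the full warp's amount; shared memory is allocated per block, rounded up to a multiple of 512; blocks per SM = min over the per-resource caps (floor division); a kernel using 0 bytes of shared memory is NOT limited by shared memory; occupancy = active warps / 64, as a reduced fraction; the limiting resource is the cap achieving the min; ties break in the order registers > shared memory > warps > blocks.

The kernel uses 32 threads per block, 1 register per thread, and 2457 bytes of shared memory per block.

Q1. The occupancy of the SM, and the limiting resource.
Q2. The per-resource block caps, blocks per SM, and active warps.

Answer: occupancy 3/8, limited by blocks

registers: 128 blocks
shared memory: 38 blocks
warps: 32 blocks
blocks: 12 blocks

Answer: 12 blocks, 24 active warps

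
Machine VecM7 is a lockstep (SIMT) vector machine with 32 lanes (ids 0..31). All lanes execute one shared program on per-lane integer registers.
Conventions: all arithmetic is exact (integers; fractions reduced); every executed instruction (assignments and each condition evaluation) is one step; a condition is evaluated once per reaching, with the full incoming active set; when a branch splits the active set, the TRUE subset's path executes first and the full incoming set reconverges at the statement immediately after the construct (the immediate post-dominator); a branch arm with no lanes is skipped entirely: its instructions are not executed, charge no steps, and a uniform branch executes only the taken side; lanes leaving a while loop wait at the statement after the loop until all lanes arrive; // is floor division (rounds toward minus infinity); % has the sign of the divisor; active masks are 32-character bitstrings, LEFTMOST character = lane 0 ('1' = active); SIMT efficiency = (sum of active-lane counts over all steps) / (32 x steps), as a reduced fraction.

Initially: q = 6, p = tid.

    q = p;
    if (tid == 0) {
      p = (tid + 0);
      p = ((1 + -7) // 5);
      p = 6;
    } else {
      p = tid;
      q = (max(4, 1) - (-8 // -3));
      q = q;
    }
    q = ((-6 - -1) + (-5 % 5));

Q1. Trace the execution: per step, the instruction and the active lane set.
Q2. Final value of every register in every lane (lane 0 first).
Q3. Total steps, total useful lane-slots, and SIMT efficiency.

step 0: q <- p                       11111111111111111111111111111111
step 1: eval (tid == 0)              11111111111111111111111111111111
step 2: p <- (tid + 0)               10000000000000000000000000000000
step 3: p <- ((1 + -7) // 5)         10000000000000000000000000000000
step 4: p <- 6                       10000000000000000000000000000000
step 5: p <- tid                     01111111111111111111111111111111
step 6: q <- (max(4, 1) - (-8 // -3)) 01111111111111111111111111111111
step 7: q <- q                       01111111111111111111111111111111
step 8: q <- ((-6 - -1) + (-5 % 5))  11111111111111111111111111111111

Answer: 9 steps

q: -5,-5,-5,-5,-5,-5,-5,-5,-5,-5,-5,-5,-5,-5,-5,-5,-5,-5,-5,-5,-5,-5,-5,-5,-5,-5,-5,-5,-5,-5,-5,-5
p: 6,1,2,3,4,5,6,7,8,9,10,11,12,13,14,15,16,17,18,19,20,21,22,23,24,25,26,27,28,29,30,31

steps = 9; useful = 192; efficiency = 192/288 = 2/3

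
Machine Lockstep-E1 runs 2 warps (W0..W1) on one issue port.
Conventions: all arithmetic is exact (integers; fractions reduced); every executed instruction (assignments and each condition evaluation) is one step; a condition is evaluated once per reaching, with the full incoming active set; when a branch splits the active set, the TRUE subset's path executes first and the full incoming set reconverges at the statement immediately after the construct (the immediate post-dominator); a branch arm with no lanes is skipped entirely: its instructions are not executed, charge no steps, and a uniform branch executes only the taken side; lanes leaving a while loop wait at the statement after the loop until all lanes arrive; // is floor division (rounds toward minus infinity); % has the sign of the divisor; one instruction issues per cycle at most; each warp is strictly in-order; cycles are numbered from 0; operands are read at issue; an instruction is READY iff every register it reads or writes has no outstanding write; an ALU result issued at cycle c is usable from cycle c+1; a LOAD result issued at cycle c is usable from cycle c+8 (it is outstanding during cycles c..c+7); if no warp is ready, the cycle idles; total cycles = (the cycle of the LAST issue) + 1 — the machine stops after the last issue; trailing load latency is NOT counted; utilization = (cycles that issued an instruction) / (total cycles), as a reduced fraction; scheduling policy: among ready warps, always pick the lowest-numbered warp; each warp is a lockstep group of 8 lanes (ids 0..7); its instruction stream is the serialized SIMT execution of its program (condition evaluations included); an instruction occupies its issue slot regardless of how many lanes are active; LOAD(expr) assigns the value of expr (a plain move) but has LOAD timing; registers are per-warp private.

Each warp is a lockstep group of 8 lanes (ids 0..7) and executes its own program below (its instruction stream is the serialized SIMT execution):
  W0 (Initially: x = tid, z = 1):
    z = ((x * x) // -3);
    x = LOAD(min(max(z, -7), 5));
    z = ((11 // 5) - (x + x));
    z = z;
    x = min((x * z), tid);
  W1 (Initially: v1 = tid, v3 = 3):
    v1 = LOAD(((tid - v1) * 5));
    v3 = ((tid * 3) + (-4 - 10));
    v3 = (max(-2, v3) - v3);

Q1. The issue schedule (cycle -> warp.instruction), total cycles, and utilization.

cycle 0: W0.I0
cycle 1: W0.I1
cycle 2: W1.I0
cycle 3: W1.I1
cycle 4: W1.I2
cycle 5: idle
cycle 6: idle
cycle 7: idle
cycle 8: idle
cycle 9: W0.I2
cycle 10: W0.I3
cycle 11: W0.I4

Answer: 12 cycles, utilization 2/3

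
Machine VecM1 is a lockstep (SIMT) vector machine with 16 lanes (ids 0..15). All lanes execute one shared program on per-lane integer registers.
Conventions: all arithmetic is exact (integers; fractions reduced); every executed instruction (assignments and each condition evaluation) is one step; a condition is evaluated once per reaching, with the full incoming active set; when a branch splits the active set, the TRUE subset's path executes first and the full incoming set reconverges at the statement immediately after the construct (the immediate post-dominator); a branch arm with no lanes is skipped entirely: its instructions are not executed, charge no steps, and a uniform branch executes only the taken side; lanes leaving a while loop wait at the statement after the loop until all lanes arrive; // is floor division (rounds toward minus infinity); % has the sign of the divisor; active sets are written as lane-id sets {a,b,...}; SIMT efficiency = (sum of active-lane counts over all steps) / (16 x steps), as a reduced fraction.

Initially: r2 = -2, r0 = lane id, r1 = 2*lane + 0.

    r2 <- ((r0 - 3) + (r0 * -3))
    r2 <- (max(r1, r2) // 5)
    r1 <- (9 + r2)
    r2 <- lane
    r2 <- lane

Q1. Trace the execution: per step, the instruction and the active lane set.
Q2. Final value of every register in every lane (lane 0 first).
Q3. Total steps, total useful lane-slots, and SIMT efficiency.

step 0: r2 <- ((r0 - 3) + (r0 * -3)) {0,1,2,3,4,5,6,7,8,9,10,11,12,13,14,15}
step 1: r2 <- (max(r1, r2) // 5)     {0,1,2,3,4,5,6,7,8,9,10,11,12,13,14,15}
step 2: r1 <- (9 + r2)               {0,1,2,3,4,5,6,7,8,9,10,11,12,13,14,15}
step 3: r2 <- lane                   {0,1,2,3,4,5,6,7,8,9,10,11,12,13,14,15}
step 4: r2 <- lane                   {0,1,2,3,4,5,6,7,8,9,10,11,12,13,14,15}

Answer: 5 steps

r2: 0,1,2,3,4,5,6,7,8,9,10,11,12,13,14,15
r0: 0,1,2,3,4,5,6,7,8,9,10,11,12,13,14,15
r1: 9,9,9,10,10,11,11,11,12,12,13,13,13,14,14,15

steps = 5; useful = 80; efficiency = 80/80 = 1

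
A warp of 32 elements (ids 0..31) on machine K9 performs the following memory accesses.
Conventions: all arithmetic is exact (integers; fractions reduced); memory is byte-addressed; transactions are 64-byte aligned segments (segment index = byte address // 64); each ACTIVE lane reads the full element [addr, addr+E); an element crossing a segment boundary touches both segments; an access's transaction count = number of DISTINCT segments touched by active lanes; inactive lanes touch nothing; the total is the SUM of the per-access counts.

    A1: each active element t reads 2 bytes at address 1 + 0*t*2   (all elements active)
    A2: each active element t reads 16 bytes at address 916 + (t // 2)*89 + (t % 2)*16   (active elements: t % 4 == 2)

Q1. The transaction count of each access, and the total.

A1: 1 transaction
A2: 9 transactions

Answer: 1,9; total 10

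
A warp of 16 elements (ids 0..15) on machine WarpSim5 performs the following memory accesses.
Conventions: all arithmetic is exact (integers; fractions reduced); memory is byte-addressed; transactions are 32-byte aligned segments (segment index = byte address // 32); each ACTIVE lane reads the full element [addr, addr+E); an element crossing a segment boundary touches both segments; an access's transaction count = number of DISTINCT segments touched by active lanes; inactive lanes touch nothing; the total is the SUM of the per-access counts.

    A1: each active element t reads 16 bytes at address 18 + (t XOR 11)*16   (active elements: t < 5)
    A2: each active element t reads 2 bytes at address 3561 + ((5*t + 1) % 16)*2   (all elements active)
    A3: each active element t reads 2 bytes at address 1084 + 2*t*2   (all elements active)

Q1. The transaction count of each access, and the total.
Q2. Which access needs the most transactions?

A1: 4 transactions
A2: 2 transactions
A3: 3 transactions

Answer: 4,2,3; total 9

Answer: A1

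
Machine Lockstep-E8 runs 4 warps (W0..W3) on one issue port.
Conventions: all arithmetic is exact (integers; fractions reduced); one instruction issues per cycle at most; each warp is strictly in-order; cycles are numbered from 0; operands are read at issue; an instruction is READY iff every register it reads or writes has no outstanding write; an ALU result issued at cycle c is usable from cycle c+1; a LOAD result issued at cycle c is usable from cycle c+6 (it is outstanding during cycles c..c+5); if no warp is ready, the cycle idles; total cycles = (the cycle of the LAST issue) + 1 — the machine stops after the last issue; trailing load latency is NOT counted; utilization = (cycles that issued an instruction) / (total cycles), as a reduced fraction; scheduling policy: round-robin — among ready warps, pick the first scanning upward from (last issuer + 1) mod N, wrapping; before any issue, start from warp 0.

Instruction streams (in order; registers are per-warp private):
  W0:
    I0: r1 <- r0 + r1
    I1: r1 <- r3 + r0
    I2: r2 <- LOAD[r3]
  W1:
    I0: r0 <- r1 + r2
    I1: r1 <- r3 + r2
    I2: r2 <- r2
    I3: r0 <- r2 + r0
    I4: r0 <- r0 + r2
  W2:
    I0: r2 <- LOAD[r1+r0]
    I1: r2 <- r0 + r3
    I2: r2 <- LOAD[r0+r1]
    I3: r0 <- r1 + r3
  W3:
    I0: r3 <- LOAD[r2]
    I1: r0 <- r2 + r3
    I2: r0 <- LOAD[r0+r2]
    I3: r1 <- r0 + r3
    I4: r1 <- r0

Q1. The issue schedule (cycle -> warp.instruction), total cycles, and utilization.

cycle 0: W0.I0
cycle 1: W1.I0
cycle 2: W2.I0
cycle 3: W3.I0
cycle 4: W0.I1
cycle 5: W1.I1
cycle 6: W0.I2
cycle 7: W1.I2
cycle 8: W2.I1
cycle 9: W3.I1
cycle 10: W1.I3
cycle 11: W2.I2
cycle 12: W3.I2
cycle 13: W1.I4
cycle 14: W2.I3
cycle 15: idle
cycle 16: idle
cycle 17: idle
cycle 18: W3.I3
cycle 19: W3.I4

Answer: 20 cycles, utilization 17/20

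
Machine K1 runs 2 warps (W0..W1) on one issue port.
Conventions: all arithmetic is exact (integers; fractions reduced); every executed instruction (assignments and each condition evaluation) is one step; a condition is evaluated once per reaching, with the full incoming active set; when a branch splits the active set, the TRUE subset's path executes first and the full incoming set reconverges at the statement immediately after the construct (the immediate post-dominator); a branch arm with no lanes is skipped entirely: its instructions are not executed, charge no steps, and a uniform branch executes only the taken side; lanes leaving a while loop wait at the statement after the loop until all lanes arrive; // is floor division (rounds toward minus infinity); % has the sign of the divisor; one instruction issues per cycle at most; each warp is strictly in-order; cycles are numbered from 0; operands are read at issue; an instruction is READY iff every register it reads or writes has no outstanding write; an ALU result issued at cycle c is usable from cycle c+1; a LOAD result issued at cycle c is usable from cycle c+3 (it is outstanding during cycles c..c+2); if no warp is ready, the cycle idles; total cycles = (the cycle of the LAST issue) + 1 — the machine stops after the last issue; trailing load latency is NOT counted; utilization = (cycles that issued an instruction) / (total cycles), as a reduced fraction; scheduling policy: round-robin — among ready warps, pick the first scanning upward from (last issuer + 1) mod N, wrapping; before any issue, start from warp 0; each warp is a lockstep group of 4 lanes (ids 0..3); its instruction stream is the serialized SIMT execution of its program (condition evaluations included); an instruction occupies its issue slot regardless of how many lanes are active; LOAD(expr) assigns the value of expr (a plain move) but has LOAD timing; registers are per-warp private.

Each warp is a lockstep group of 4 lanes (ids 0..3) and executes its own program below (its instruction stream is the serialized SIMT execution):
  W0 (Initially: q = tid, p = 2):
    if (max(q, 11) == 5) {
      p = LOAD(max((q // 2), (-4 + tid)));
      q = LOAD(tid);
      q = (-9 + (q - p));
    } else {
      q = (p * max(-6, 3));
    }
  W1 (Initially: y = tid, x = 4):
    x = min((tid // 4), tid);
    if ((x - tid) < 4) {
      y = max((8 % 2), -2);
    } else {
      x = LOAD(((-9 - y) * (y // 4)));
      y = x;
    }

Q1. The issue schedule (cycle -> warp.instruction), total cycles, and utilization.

cycle 0: W0.I0
cycle 1: W1.I0
cycle 2: W0.I1
cycle 3: W1.I1
cycle 4: W1.I2

Answer: 5 cycles, utilization 1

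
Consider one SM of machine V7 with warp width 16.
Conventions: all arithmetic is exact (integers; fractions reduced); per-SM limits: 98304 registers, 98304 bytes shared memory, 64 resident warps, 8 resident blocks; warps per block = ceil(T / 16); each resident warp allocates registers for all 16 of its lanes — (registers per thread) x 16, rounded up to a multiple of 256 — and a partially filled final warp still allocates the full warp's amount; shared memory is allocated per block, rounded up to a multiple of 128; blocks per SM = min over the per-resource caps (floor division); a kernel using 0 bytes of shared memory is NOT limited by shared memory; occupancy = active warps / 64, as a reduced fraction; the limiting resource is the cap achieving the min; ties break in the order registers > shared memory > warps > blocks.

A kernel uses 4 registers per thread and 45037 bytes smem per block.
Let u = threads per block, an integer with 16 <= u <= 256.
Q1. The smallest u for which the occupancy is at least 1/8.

Answer: u = 49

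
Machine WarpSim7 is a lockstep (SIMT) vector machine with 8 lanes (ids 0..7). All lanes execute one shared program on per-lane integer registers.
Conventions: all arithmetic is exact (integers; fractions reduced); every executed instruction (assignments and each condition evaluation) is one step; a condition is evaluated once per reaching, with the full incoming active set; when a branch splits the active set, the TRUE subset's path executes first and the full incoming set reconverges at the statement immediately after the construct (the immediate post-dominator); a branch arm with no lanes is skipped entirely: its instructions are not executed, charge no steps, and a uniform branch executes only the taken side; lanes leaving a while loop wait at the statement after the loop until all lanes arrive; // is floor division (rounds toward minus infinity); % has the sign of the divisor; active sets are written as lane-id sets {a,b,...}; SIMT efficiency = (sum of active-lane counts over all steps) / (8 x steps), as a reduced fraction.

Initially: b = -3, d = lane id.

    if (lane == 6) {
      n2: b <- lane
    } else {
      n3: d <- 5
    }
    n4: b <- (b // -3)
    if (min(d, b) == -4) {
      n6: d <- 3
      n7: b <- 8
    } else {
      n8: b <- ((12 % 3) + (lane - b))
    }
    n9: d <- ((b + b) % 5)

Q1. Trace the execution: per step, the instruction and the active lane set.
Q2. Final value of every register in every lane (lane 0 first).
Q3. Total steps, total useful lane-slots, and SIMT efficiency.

step 0: eval (lane == 6)             {0,1,2,3,4,5,6,7}
step 1: b <- lane                    {6}
step 2: d <- 5                       {0,1,2,3,4,5,7}
step 3: b <- (b // -3)               {0,1,2,3,4,5,6,7}
step 4: eval (min(d, b) == -4)       {0,1,2,3,4,5,6,7}
step 5: b <- ((12 % 3) + (lane - b)) {0,1,2,3,4,5,6,7}
step 6: d <- ((b + b) % 5)           {0,1,2,3,4,5,6,7}

Answer: 7 steps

b: -1,0,1,2,3,4,8,6
d: 3,0,2,4,1,3,1,2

steps = 7; useful = 48; efficiency = 48/56 = 6/7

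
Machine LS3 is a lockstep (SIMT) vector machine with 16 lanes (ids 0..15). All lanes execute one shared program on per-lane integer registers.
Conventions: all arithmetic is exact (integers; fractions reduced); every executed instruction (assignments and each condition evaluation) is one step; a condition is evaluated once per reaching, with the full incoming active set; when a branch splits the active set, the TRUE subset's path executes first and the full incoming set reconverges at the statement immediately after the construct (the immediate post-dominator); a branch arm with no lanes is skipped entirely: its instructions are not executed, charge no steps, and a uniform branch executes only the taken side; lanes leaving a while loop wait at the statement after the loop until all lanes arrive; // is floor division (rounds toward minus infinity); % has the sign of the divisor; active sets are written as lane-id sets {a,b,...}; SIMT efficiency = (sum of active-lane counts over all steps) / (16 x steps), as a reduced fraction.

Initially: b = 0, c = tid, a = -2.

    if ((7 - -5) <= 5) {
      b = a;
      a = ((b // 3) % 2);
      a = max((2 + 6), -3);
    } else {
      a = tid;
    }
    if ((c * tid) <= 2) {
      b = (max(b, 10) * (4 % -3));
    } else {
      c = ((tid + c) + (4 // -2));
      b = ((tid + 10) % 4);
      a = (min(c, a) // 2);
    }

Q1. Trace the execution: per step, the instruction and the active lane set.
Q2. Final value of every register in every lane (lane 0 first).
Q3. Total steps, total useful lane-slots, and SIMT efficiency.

step 0: eval ((7 - -5) <= 5)         {0,1,2,3,4,5,6,7,8,9,10,11,12,13,14,15}
step 1: a <- tid                     {0,1,2,3,4,5,6,7,8,9,10,11,12,13,14,15}
step 2: eval ((c * tid) <= 2)        {0,1,2,3,4,5,6,7,8,9,10,11,12,13,14,15}
step 3: b <- (max(b, 10) * (4 % -3)) {0,1}
step 4: c <- ((tid + c) + (4 // -2)) {2,3,4,5,6,7,8,9,10,11,12,13,14,15}
step 5: b <- ((tid + 10) % 4)        {2,3,4,5,6,7,8,9,10,11,12,13,14,15}
step 6: a <- (min(c, a) // 2)        {2,3,4,5,6,7,8,9,10,11,12,13,14,15}

Answer: 7 steps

b: -20,-20,0,1,2,3,0,1,2,3,0,1,2,3,0,1
c: 0,1,2,4,6,8,10,12,14,16,18,20,22,24,26,28
a: 0,1,1,1,2,2,3,3,4,4,5,5,6,6,7,7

steps = 7; useful = 92; efficiency = 92/112 = 23/28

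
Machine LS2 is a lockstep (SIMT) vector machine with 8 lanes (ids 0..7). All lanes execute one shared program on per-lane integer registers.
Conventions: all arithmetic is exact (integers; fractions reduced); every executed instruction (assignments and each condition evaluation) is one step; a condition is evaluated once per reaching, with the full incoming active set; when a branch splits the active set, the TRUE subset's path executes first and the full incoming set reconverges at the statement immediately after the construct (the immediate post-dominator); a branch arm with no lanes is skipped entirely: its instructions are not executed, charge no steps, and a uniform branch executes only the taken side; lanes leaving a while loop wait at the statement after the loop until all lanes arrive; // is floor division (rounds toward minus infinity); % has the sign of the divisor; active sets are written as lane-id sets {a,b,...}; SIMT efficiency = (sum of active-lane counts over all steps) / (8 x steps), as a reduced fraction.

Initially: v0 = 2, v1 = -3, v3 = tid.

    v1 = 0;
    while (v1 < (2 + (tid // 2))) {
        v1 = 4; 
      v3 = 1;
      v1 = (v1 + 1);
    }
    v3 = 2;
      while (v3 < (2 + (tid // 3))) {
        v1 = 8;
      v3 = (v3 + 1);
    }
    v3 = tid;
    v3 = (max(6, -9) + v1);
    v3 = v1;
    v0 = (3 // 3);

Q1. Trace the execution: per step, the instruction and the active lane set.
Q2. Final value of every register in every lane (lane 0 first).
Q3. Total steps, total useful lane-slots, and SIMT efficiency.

step 0: v1 <- 0                      {0,1,2,3,4,5,6,7}
step 1: eval (v1 < (2 + (tid // 2))) {0,1,2,3,4,5,6,7}
step 2: v1 <- 4                      {0,1,2,3,4,5,6,7}
step 3: v3 <- 1                      {0,1,2,3,4,5,6,7}
step 4: v1 <- (v1 + 1)               {0,1,2,3,4,5,6,7}
step 5: eval (v1 < (2 + (tid // 2))) {0,1,2,3,4,5,6,7}
step 6: v3 <- 2                      {0,1,2,3,4,5,6,7}
step 7: eval (v3 < (2 + (tid // 3))) {0,1,2,3,4,5,6,7}
step 8: v1 <- 8                      {3,4,5,6,7}
step 9: v3 <- (v3 + 1)               {3,4,5,6,7}
step 10: eval (v3 < (2 + (tid // 3))) {3,4,5,6,7}
step 11: v1 <- 8                      {6,7}
step 12: v3 <- (v3 + 1)               {6,7}
step 13: eval (v3 < (2 + (tid // 3))) {6,7}
step 14: v3 <- tid                    {0,1,2,3,4,5,6,7}
step 15: v3 <- (max(6, -9) + v1)      {0,1,2,3,4,5,6,7}
step 16: v3 <- v1                     {0,1,2,3,4,5,6,7}
step 17: v0 <- (3 // 3)               {0,1,2,3,4,5,6,7}

Answer: 18 steps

v0: 1,1,1,1,1,1,1,1
v1: 5,5,5,8,8,8,8,8
v3: 5,5,5,8,8,8,8,8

steps = 18; useful = 117; efficiency = 117/144 = 13/16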